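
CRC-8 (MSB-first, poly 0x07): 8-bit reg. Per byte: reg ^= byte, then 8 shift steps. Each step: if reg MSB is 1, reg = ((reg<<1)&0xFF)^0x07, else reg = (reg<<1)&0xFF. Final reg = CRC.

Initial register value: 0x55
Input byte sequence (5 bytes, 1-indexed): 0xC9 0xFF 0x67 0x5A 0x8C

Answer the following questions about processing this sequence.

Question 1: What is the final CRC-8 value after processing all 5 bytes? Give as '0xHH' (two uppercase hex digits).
After byte 1 (0xC9): reg=0xDD
After byte 2 (0xFF): reg=0xEE
After byte 3 (0x67): reg=0xB6
After byte 4 (0x5A): reg=0x8A
After byte 5 (0x8C): reg=0x12

Answer: 0x12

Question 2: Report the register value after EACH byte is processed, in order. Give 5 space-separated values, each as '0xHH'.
0xDD 0xEE 0xB6 0x8A 0x12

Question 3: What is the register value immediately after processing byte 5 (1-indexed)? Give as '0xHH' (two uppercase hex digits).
After byte 1 (0xC9): reg=0xDD
After byte 2 (0xFF): reg=0xEE
After byte 3 (0x67): reg=0xB6
After byte 4 (0x5A): reg=0x8A
After byte 5 (0x8C): reg=0x12

Answer: 0x12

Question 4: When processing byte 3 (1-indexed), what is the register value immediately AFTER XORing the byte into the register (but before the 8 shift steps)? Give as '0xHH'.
Answer: 0x89

Derivation:
Register before byte 3: 0xEE
Byte 3: 0x67
0xEE XOR 0x67 = 0x89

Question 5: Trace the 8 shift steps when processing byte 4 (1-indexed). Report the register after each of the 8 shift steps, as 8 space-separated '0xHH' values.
Answer: 0xDF 0xB9 0x75 0xEA 0xD3 0xA1 0x45 0x8A

Derivation:
After byte 1 (0xC9): reg=0xDD
After byte 2 (0xFF): reg=0xEE
After byte 3 (0x67): reg=0xB6
Register before byte 4: 0xB6
After XOR with byte 0x5A: 0xEC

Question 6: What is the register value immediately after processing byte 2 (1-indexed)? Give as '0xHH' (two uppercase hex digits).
Answer: 0xEE

Derivation:
After byte 1 (0xC9): reg=0xDD
After byte 2 (0xFF): reg=0xEE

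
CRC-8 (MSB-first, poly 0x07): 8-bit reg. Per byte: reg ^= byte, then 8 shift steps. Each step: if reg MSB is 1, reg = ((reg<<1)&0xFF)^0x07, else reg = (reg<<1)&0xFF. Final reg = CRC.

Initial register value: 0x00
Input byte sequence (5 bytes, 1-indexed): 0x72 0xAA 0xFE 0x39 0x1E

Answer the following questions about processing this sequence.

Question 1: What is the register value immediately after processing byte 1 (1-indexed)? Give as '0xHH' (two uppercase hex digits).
Answer: 0x59

Derivation:
After byte 1 (0x72): reg=0x59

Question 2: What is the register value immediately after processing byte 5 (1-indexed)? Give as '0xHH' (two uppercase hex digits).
After byte 1 (0x72): reg=0x59
After byte 2 (0xAA): reg=0xD7
After byte 3 (0xFE): reg=0xDF
After byte 4 (0x39): reg=0xBC
After byte 5 (0x1E): reg=0x67

Answer: 0x67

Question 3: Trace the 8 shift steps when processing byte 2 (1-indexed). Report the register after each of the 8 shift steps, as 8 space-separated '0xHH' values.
Answer: 0xE1 0xC5 0x8D 0x1D 0x3A 0x74 0xE8 0xD7

Derivation:
After byte 1 (0x72): reg=0x59
Register before byte 2: 0x59
After XOR with byte 0xAA: 0xF3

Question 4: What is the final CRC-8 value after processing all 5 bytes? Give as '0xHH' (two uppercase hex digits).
Answer: 0x67

Derivation:
After byte 1 (0x72): reg=0x59
After byte 2 (0xAA): reg=0xD7
After byte 3 (0xFE): reg=0xDF
After byte 4 (0x39): reg=0xBC
After byte 5 (0x1E): reg=0x67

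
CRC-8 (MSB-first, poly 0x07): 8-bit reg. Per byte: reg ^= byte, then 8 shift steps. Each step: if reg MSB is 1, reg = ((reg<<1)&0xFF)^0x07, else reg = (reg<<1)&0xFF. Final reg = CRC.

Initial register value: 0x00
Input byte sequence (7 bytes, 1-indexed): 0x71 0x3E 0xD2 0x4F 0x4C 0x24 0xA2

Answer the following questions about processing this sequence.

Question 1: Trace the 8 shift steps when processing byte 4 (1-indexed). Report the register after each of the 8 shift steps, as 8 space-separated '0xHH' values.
Answer: 0xB8 0x77 0xEE 0xDB 0xB1 0x65 0xCA 0x93

Derivation:
After byte 1 (0x71): reg=0x50
After byte 2 (0x3E): reg=0x0D
After byte 3 (0xD2): reg=0x13
Register before byte 4: 0x13
After XOR with byte 0x4F: 0x5C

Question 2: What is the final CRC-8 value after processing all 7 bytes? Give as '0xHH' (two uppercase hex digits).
Answer: 0xF5

Derivation:
After byte 1 (0x71): reg=0x50
After byte 2 (0x3E): reg=0x0D
After byte 3 (0xD2): reg=0x13
After byte 4 (0x4F): reg=0x93
After byte 5 (0x4C): reg=0x13
After byte 6 (0x24): reg=0x85
After byte 7 (0xA2): reg=0xF5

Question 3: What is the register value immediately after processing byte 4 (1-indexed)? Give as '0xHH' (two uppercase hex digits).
After byte 1 (0x71): reg=0x50
After byte 2 (0x3E): reg=0x0D
After byte 3 (0xD2): reg=0x13
After byte 4 (0x4F): reg=0x93

Answer: 0x93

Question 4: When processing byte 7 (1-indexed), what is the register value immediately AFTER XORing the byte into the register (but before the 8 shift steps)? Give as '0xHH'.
Answer: 0x27

Derivation:
Register before byte 7: 0x85
Byte 7: 0xA2
0x85 XOR 0xA2 = 0x27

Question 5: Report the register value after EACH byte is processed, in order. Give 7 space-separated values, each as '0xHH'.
0x50 0x0D 0x13 0x93 0x13 0x85 0xF5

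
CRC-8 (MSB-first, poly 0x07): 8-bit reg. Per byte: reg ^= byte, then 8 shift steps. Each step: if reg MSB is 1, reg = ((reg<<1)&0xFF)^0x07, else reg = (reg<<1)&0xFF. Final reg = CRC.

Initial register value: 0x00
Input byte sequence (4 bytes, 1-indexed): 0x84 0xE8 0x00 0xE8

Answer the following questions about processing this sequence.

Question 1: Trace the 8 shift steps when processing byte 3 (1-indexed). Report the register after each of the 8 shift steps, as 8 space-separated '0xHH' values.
After byte 1 (0x84): reg=0x95
After byte 2 (0xE8): reg=0x74
Register before byte 3: 0x74
After XOR with byte 0x00: 0x74

Answer: 0xE8 0xD7 0xA9 0x55 0xAA 0x53 0xA6 0x4B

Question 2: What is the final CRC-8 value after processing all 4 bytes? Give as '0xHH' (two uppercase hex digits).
Answer: 0x60

Derivation:
After byte 1 (0x84): reg=0x95
After byte 2 (0xE8): reg=0x74
After byte 3 (0x00): reg=0x4B
After byte 4 (0xE8): reg=0x60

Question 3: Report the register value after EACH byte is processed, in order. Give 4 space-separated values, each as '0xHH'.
0x95 0x74 0x4B 0x60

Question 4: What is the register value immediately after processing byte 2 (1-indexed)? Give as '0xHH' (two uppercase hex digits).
Answer: 0x74

Derivation:
After byte 1 (0x84): reg=0x95
After byte 2 (0xE8): reg=0x74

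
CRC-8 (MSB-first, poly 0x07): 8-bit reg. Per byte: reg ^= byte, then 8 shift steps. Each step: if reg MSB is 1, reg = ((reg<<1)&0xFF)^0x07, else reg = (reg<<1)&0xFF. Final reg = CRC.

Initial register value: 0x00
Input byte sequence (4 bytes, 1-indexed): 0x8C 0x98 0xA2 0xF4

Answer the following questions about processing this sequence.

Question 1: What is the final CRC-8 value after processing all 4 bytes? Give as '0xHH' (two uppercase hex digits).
After byte 1 (0x8C): reg=0xAD
After byte 2 (0x98): reg=0x8B
After byte 3 (0xA2): reg=0xDF
After byte 4 (0xF4): reg=0xD1

Answer: 0xD1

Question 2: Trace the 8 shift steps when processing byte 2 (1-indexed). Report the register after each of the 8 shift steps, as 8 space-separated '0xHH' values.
After byte 1 (0x8C): reg=0xAD
Register before byte 2: 0xAD
After XOR with byte 0x98: 0x35

Answer: 0x6A 0xD4 0xAF 0x59 0xB2 0x63 0xC6 0x8B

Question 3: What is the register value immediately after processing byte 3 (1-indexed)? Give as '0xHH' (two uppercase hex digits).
Answer: 0xDF

Derivation:
After byte 1 (0x8C): reg=0xAD
After byte 2 (0x98): reg=0x8B
After byte 3 (0xA2): reg=0xDF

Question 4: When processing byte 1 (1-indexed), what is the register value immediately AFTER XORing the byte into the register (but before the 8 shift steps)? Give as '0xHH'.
Answer: 0x8C

Derivation:
Register before byte 1: 0x00
Byte 1: 0x8C
0x00 XOR 0x8C = 0x8C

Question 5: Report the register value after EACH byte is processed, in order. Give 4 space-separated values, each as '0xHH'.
0xAD 0x8B 0xDF 0xD1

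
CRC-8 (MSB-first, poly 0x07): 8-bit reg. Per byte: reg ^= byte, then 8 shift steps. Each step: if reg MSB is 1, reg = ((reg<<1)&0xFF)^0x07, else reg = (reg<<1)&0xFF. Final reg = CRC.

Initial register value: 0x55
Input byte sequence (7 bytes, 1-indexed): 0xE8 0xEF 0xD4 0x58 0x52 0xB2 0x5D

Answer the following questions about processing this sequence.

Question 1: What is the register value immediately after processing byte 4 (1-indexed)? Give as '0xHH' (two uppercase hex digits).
After byte 1 (0xE8): reg=0x3A
After byte 2 (0xEF): reg=0x25
After byte 3 (0xD4): reg=0xD9
After byte 4 (0x58): reg=0x8E

Answer: 0x8E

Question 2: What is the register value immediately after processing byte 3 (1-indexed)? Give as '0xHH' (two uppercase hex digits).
After byte 1 (0xE8): reg=0x3A
After byte 2 (0xEF): reg=0x25
After byte 3 (0xD4): reg=0xD9

Answer: 0xD9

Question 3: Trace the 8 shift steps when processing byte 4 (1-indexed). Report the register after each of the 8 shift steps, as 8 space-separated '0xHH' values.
Answer: 0x05 0x0A 0x14 0x28 0x50 0xA0 0x47 0x8E

Derivation:
After byte 1 (0xE8): reg=0x3A
After byte 2 (0xEF): reg=0x25
After byte 3 (0xD4): reg=0xD9
Register before byte 4: 0xD9
After XOR with byte 0x58: 0x81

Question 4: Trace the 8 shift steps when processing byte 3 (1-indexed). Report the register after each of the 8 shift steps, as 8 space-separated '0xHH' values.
Answer: 0xE5 0xCD 0x9D 0x3D 0x7A 0xF4 0xEF 0xD9

Derivation:
After byte 1 (0xE8): reg=0x3A
After byte 2 (0xEF): reg=0x25
Register before byte 3: 0x25
After XOR with byte 0xD4: 0xF1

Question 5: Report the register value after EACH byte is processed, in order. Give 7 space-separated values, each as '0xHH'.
0x3A 0x25 0xD9 0x8E 0x1A 0x51 0x24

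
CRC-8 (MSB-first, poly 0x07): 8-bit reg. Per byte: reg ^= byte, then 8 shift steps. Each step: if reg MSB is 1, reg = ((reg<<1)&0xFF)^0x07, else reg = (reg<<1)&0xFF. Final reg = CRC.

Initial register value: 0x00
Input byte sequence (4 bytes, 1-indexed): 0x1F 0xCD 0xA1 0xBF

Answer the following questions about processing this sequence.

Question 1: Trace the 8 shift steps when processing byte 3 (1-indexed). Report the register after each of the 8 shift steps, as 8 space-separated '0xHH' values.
After byte 1 (0x1F): reg=0x5D
After byte 2 (0xCD): reg=0xF9
Register before byte 3: 0xF9
After XOR with byte 0xA1: 0x58

Answer: 0xB0 0x67 0xCE 0x9B 0x31 0x62 0xC4 0x8F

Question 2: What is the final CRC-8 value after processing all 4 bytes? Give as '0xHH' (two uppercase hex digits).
After byte 1 (0x1F): reg=0x5D
After byte 2 (0xCD): reg=0xF9
After byte 3 (0xA1): reg=0x8F
After byte 4 (0xBF): reg=0x90

Answer: 0x90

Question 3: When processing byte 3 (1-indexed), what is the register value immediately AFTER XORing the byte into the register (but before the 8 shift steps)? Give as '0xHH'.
Answer: 0x58

Derivation:
Register before byte 3: 0xF9
Byte 3: 0xA1
0xF9 XOR 0xA1 = 0x58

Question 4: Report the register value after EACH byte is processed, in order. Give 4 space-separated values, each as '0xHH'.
0x5D 0xF9 0x8F 0x90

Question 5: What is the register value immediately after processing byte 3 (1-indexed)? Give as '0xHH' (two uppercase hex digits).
Answer: 0x8F

Derivation:
After byte 1 (0x1F): reg=0x5D
After byte 2 (0xCD): reg=0xF9
After byte 3 (0xA1): reg=0x8F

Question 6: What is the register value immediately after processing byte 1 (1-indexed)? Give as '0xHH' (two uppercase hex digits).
After byte 1 (0x1F): reg=0x5D

Answer: 0x5D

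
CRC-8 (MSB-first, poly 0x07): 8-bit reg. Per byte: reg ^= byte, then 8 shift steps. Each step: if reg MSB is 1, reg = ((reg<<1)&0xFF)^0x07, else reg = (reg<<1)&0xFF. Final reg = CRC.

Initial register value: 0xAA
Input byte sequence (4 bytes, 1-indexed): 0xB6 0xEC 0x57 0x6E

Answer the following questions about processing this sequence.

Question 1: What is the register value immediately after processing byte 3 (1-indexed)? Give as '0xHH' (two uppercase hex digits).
Answer: 0x45

Derivation:
After byte 1 (0xB6): reg=0x54
After byte 2 (0xEC): reg=0x21
After byte 3 (0x57): reg=0x45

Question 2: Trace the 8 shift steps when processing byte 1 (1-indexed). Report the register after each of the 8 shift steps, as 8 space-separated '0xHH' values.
Answer: 0x38 0x70 0xE0 0xC7 0x89 0x15 0x2A 0x54

Derivation:
Register before byte 1: 0xAA
After XOR with byte 0xB6: 0x1C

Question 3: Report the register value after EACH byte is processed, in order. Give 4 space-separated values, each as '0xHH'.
0x54 0x21 0x45 0xD1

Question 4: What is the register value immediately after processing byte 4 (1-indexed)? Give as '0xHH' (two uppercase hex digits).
After byte 1 (0xB6): reg=0x54
After byte 2 (0xEC): reg=0x21
After byte 3 (0x57): reg=0x45
After byte 4 (0x6E): reg=0xD1

Answer: 0xD1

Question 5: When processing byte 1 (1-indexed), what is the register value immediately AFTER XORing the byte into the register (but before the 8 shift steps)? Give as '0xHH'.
Answer: 0x1C

Derivation:
Register before byte 1: 0xAA
Byte 1: 0xB6
0xAA XOR 0xB6 = 0x1C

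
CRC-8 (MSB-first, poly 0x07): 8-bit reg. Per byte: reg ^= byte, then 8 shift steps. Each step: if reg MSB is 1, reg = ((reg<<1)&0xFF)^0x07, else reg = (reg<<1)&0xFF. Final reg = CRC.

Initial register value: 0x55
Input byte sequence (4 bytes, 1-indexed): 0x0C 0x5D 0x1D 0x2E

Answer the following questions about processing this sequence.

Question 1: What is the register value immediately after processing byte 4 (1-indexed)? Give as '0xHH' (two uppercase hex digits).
Answer: 0x9B

Derivation:
After byte 1 (0x0C): reg=0x88
After byte 2 (0x5D): reg=0x25
After byte 3 (0x1D): reg=0xA8
After byte 4 (0x2E): reg=0x9B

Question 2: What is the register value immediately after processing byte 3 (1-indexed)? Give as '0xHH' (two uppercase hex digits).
Answer: 0xA8

Derivation:
After byte 1 (0x0C): reg=0x88
After byte 2 (0x5D): reg=0x25
After byte 3 (0x1D): reg=0xA8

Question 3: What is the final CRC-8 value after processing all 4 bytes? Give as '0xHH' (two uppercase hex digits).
After byte 1 (0x0C): reg=0x88
After byte 2 (0x5D): reg=0x25
After byte 3 (0x1D): reg=0xA8
After byte 4 (0x2E): reg=0x9B

Answer: 0x9B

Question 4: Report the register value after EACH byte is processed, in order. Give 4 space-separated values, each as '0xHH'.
0x88 0x25 0xA8 0x9B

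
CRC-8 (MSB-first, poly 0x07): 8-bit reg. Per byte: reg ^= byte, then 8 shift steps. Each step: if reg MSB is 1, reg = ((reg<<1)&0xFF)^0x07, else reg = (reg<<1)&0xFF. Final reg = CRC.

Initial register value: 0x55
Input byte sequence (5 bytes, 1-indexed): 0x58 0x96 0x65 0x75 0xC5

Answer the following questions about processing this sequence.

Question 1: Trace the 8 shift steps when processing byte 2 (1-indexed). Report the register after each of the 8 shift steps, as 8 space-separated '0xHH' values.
Answer: 0x6D 0xDA 0xB3 0x61 0xC2 0x83 0x01 0x02

Derivation:
After byte 1 (0x58): reg=0x23
Register before byte 2: 0x23
After XOR with byte 0x96: 0xB5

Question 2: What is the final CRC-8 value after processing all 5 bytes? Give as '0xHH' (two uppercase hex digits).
Answer: 0x65

Derivation:
After byte 1 (0x58): reg=0x23
After byte 2 (0x96): reg=0x02
After byte 3 (0x65): reg=0x32
After byte 4 (0x75): reg=0xD2
After byte 5 (0xC5): reg=0x65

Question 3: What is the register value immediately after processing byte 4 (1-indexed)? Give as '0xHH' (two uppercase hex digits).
After byte 1 (0x58): reg=0x23
After byte 2 (0x96): reg=0x02
After byte 3 (0x65): reg=0x32
After byte 4 (0x75): reg=0xD2

Answer: 0xD2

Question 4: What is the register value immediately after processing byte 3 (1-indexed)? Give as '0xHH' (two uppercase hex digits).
After byte 1 (0x58): reg=0x23
After byte 2 (0x96): reg=0x02
After byte 3 (0x65): reg=0x32

Answer: 0x32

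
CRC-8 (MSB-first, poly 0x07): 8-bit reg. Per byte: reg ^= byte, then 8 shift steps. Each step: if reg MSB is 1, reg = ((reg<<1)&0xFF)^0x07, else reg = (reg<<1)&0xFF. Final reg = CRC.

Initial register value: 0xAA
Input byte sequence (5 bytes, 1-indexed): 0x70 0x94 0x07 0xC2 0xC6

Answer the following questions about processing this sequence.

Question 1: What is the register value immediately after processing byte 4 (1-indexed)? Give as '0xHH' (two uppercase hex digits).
Answer: 0x78

Derivation:
After byte 1 (0x70): reg=0x08
After byte 2 (0x94): reg=0xDD
After byte 3 (0x07): reg=0x08
After byte 4 (0xC2): reg=0x78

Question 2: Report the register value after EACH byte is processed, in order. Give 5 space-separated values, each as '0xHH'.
0x08 0xDD 0x08 0x78 0x33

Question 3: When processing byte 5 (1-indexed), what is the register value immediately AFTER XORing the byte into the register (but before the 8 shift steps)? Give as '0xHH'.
Register before byte 5: 0x78
Byte 5: 0xC6
0x78 XOR 0xC6 = 0xBE

Answer: 0xBE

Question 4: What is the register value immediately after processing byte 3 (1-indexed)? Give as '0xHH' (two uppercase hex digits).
After byte 1 (0x70): reg=0x08
After byte 2 (0x94): reg=0xDD
After byte 3 (0x07): reg=0x08

Answer: 0x08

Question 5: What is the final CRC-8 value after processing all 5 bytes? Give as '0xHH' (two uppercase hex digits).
Answer: 0x33

Derivation:
After byte 1 (0x70): reg=0x08
After byte 2 (0x94): reg=0xDD
After byte 3 (0x07): reg=0x08
After byte 4 (0xC2): reg=0x78
After byte 5 (0xC6): reg=0x33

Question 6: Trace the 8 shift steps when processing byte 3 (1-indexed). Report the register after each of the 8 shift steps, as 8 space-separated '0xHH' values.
After byte 1 (0x70): reg=0x08
After byte 2 (0x94): reg=0xDD
Register before byte 3: 0xDD
After XOR with byte 0x07: 0xDA

Answer: 0xB3 0x61 0xC2 0x83 0x01 0x02 0x04 0x08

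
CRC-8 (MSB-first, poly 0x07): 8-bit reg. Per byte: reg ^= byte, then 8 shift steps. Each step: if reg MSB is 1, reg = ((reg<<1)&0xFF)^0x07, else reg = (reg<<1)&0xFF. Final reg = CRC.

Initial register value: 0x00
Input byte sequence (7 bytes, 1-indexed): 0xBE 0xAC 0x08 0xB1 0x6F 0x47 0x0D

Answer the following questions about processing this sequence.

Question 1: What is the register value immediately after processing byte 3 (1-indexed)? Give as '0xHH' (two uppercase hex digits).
After byte 1 (0xBE): reg=0x33
After byte 2 (0xAC): reg=0xD4
After byte 3 (0x08): reg=0x1A

Answer: 0x1A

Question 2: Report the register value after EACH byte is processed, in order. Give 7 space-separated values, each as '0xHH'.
0x33 0xD4 0x1A 0x58 0x85 0x40 0xE4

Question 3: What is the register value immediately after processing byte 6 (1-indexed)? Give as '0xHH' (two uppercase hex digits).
After byte 1 (0xBE): reg=0x33
After byte 2 (0xAC): reg=0xD4
After byte 3 (0x08): reg=0x1A
After byte 4 (0xB1): reg=0x58
After byte 5 (0x6F): reg=0x85
After byte 6 (0x47): reg=0x40

Answer: 0x40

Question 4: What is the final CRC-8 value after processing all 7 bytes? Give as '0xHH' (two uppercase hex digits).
Answer: 0xE4

Derivation:
After byte 1 (0xBE): reg=0x33
After byte 2 (0xAC): reg=0xD4
After byte 3 (0x08): reg=0x1A
After byte 4 (0xB1): reg=0x58
After byte 5 (0x6F): reg=0x85
After byte 6 (0x47): reg=0x40
After byte 7 (0x0D): reg=0xE4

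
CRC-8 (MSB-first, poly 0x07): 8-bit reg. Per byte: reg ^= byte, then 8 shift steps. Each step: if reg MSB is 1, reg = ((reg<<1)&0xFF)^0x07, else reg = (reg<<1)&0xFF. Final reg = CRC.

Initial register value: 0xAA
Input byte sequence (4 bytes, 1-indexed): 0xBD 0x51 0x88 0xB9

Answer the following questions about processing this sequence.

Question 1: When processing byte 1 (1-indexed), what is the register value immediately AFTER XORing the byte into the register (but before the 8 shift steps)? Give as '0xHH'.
Answer: 0x17

Derivation:
Register before byte 1: 0xAA
Byte 1: 0xBD
0xAA XOR 0xBD = 0x17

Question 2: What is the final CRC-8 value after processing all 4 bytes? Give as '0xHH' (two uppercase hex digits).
Answer: 0x72

Derivation:
After byte 1 (0xBD): reg=0x65
After byte 2 (0x51): reg=0x8C
After byte 3 (0x88): reg=0x1C
After byte 4 (0xB9): reg=0x72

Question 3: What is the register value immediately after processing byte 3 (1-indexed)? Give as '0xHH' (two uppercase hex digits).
Answer: 0x1C

Derivation:
After byte 1 (0xBD): reg=0x65
After byte 2 (0x51): reg=0x8C
After byte 3 (0x88): reg=0x1C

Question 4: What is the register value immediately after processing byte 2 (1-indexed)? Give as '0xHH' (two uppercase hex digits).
Answer: 0x8C

Derivation:
After byte 1 (0xBD): reg=0x65
After byte 2 (0x51): reg=0x8C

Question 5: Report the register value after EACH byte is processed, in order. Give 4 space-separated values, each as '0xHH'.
0x65 0x8C 0x1C 0x72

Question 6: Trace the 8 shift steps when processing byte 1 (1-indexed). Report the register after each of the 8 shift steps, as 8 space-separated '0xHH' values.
Register before byte 1: 0xAA
After XOR with byte 0xBD: 0x17

Answer: 0x2E 0x5C 0xB8 0x77 0xEE 0xDB 0xB1 0x65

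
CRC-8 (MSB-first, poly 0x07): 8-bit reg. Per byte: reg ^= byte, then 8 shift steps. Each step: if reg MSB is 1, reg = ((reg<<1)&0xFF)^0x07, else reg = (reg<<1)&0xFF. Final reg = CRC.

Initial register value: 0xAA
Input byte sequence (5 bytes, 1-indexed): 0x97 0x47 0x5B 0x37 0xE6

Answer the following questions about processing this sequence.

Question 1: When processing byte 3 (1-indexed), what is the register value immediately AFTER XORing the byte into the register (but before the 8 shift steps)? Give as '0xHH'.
Answer: 0x99

Derivation:
Register before byte 3: 0xC2
Byte 3: 0x5B
0xC2 XOR 0x5B = 0x99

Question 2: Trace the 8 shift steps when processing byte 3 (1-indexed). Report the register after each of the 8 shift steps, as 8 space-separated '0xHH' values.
After byte 1 (0x97): reg=0xB3
After byte 2 (0x47): reg=0xC2
Register before byte 3: 0xC2
After XOR with byte 0x5B: 0x99

Answer: 0x35 0x6A 0xD4 0xAF 0x59 0xB2 0x63 0xC6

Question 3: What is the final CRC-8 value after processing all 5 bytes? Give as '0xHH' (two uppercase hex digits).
After byte 1 (0x97): reg=0xB3
After byte 2 (0x47): reg=0xC2
After byte 3 (0x5B): reg=0xC6
After byte 4 (0x37): reg=0xD9
After byte 5 (0xE6): reg=0xBD

Answer: 0xBD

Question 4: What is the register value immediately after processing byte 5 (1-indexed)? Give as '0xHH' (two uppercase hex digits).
After byte 1 (0x97): reg=0xB3
After byte 2 (0x47): reg=0xC2
After byte 3 (0x5B): reg=0xC6
After byte 4 (0x37): reg=0xD9
After byte 5 (0xE6): reg=0xBD

Answer: 0xBD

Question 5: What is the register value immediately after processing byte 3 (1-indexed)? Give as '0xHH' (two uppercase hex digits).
Answer: 0xC6

Derivation:
After byte 1 (0x97): reg=0xB3
After byte 2 (0x47): reg=0xC2
After byte 3 (0x5B): reg=0xC6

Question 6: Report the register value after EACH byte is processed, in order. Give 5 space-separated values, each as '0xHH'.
0xB3 0xC2 0xC6 0xD9 0xBD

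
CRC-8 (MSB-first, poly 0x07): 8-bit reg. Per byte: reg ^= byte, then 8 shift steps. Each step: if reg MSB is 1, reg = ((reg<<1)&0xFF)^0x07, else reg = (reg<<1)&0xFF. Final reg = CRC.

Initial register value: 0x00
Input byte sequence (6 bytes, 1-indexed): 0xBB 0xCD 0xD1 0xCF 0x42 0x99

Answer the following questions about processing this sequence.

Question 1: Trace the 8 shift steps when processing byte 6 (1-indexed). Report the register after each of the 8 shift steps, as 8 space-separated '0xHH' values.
After byte 1 (0xBB): reg=0x28
After byte 2 (0xCD): reg=0xB5
After byte 3 (0xD1): reg=0x3B
After byte 4 (0xCF): reg=0xC2
After byte 5 (0x42): reg=0x89
Register before byte 6: 0x89
After XOR with byte 0x99: 0x10

Answer: 0x20 0x40 0x80 0x07 0x0E 0x1C 0x38 0x70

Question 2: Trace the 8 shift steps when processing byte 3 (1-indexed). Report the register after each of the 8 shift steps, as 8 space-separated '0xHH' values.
After byte 1 (0xBB): reg=0x28
After byte 2 (0xCD): reg=0xB5
Register before byte 3: 0xB5
After XOR with byte 0xD1: 0x64

Answer: 0xC8 0x97 0x29 0x52 0xA4 0x4F 0x9E 0x3B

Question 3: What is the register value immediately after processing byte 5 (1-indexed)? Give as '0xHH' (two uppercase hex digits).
Answer: 0x89

Derivation:
After byte 1 (0xBB): reg=0x28
After byte 2 (0xCD): reg=0xB5
After byte 3 (0xD1): reg=0x3B
After byte 4 (0xCF): reg=0xC2
After byte 5 (0x42): reg=0x89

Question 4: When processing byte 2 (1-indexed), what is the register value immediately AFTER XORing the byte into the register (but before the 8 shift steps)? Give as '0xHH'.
Answer: 0xE5

Derivation:
Register before byte 2: 0x28
Byte 2: 0xCD
0x28 XOR 0xCD = 0xE5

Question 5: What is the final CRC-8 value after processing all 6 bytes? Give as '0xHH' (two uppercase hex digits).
Answer: 0x70

Derivation:
After byte 1 (0xBB): reg=0x28
After byte 2 (0xCD): reg=0xB5
After byte 3 (0xD1): reg=0x3B
After byte 4 (0xCF): reg=0xC2
After byte 5 (0x42): reg=0x89
After byte 6 (0x99): reg=0x70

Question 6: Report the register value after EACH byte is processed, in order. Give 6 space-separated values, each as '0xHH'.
0x28 0xB5 0x3B 0xC2 0x89 0x70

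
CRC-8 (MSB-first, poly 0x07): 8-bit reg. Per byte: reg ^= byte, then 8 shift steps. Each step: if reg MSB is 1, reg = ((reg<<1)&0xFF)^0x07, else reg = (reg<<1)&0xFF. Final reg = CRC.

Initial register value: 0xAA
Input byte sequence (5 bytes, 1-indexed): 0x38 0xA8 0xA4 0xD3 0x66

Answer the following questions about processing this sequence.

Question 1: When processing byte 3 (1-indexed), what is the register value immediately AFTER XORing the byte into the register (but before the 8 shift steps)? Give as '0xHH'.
Answer: 0x3E

Derivation:
Register before byte 3: 0x9A
Byte 3: 0xA4
0x9A XOR 0xA4 = 0x3E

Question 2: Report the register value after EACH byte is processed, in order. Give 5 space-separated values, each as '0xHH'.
0xF7 0x9A 0xBA 0x18 0x7D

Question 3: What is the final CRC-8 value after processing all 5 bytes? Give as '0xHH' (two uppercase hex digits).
After byte 1 (0x38): reg=0xF7
After byte 2 (0xA8): reg=0x9A
After byte 3 (0xA4): reg=0xBA
After byte 4 (0xD3): reg=0x18
After byte 5 (0x66): reg=0x7D

Answer: 0x7D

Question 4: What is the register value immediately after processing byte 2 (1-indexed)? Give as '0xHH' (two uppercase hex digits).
After byte 1 (0x38): reg=0xF7
After byte 2 (0xA8): reg=0x9A

Answer: 0x9A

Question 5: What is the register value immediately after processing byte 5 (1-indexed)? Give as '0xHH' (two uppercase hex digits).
Answer: 0x7D

Derivation:
After byte 1 (0x38): reg=0xF7
After byte 2 (0xA8): reg=0x9A
After byte 3 (0xA4): reg=0xBA
After byte 4 (0xD3): reg=0x18
After byte 5 (0x66): reg=0x7D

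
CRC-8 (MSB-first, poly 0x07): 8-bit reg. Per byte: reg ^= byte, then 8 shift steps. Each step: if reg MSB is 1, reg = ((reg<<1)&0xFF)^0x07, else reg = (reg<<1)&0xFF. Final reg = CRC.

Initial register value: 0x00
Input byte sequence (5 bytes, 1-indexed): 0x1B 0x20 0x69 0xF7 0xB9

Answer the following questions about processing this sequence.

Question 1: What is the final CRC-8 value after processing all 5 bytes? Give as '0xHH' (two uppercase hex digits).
After byte 1 (0x1B): reg=0x41
After byte 2 (0x20): reg=0x20
After byte 3 (0x69): reg=0xF8
After byte 4 (0xF7): reg=0x2D
After byte 5 (0xB9): reg=0xE5

Answer: 0xE5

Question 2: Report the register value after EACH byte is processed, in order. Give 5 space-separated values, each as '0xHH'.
0x41 0x20 0xF8 0x2D 0xE5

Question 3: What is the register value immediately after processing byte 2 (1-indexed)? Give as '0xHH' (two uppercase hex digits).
After byte 1 (0x1B): reg=0x41
After byte 2 (0x20): reg=0x20

Answer: 0x20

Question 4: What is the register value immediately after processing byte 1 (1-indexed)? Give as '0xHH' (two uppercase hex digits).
Answer: 0x41

Derivation:
After byte 1 (0x1B): reg=0x41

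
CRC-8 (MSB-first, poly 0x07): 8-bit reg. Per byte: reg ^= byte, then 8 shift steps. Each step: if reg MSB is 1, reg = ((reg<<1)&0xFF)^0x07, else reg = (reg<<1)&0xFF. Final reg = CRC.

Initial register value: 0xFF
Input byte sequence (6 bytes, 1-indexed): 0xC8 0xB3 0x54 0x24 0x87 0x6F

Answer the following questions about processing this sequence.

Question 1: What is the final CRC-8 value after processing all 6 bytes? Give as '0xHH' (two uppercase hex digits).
After byte 1 (0xC8): reg=0x85
After byte 2 (0xB3): reg=0x82
After byte 3 (0x54): reg=0x2C
After byte 4 (0x24): reg=0x38
After byte 5 (0x87): reg=0x34
After byte 6 (0x6F): reg=0x86

Answer: 0x86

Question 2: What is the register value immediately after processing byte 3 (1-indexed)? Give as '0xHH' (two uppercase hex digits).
Answer: 0x2C

Derivation:
After byte 1 (0xC8): reg=0x85
After byte 2 (0xB3): reg=0x82
After byte 3 (0x54): reg=0x2C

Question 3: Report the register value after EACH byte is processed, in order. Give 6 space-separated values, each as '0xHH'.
0x85 0x82 0x2C 0x38 0x34 0x86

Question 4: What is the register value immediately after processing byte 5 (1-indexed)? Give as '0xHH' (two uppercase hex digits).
After byte 1 (0xC8): reg=0x85
After byte 2 (0xB3): reg=0x82
After byte 3 (0x54): reg=0x2C
After byte 4 (0x24): reg=0x38
After byte 5 (0x87): reg=0x34

Answer: 0x34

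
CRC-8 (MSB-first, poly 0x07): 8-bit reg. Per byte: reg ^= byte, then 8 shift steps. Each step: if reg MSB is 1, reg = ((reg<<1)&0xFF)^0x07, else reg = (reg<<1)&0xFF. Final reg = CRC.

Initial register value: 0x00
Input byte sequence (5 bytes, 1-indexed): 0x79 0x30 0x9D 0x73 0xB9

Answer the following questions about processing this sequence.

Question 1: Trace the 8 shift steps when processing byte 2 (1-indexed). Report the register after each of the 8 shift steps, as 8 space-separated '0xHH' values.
After byte 1 (0x79): reg=0x68
Register before byte 2: 0x68
After XOR with byte 0x30: 0x58

Answer: 0xB0 0x67 0xCE 0x9B 0x31 0x62 0xC4 0x8F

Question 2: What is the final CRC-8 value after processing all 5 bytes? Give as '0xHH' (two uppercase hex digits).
Answer: 0xCF

Derivation:
After byte 1 (0x79): reg=0x68
After byte 2 (0x30): reg=0x8F
After byte 3 (0x9D): reg=0x7E
After byte 4 (0x73): reg=0x23
After byte 5 (0xB9): reg=0xCF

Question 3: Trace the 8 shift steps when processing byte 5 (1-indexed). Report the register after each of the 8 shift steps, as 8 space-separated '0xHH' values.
After byte 1 (0x79): reg=0x68
After byte 2 (0x30): reg=0x8F
After byte 3 (0x9D): reg=0x7E
After byte 4 (0x73): reg=0x23
Register before byte 5: 0x23
After XOR with byte 0xB9: 0x9A

Answer: 0x33 0x66 0xCC 0x9F 0x39 0x72 0xE4 0xCF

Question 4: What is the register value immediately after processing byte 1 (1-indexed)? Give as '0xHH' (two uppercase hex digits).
After byte 1 (0x79): reg=0x68

Answer: 0x68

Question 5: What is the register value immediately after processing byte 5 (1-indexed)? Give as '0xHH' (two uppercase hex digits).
After byte 1 (0x79): reg=0x68
After byte 2 (0x30): reg=0x8F
After byte 3 (0x9D): reg=0x7E
After byte 4 (0x73): reg=0x23
After byte 5 (0xB9): reg=0xCF

Answer: 0xCF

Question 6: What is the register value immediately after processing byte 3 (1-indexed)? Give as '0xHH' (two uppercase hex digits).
After byte 1 (0x79): reg=0x68
After byte 2 (0x30): reg=0x8F
After byte 3 (0x9D): reg=0x7E

Answer: 0x7E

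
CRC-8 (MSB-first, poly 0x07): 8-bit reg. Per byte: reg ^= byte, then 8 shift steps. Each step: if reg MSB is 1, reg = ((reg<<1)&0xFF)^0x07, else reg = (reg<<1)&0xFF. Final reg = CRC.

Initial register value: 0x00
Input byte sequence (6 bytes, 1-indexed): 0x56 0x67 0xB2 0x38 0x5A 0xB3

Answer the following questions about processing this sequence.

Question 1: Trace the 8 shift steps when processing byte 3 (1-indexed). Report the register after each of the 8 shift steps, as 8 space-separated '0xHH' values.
After byte 1 (0x56): reg=0xA5
After byte 2 (0x67): reg=0x40
Register before byte 3: 0x40
After XOR with byte 0xB2: 0xF2

Answer: 0xE3 0xC1 0x85 0x0D 0x1A 0x34 0x68 0xD0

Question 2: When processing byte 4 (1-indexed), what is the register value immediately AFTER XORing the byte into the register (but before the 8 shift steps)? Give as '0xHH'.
Register before byte 4: 0xD0
Byte 4: 0x38
0xD0 XOR 0x38 = 0xE8

Answer: 0xE8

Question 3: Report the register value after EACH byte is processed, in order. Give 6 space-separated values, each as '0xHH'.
0xA5 0x40 0xD0 0x96 0x6A 0x01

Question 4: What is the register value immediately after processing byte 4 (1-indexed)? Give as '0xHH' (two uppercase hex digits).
After byte 1 (0x56): reg=0xA5
After byte 2 (0x67): reg=0x40
After byte 3 (0xB2): reg=0xD0
After byte 4 (0x38): reg=0x96

Answer: 0x96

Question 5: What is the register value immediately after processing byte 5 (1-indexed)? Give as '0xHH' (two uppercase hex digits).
After byte 1 (0x56): reg=0xA5
After byte 2 (0x67): reg=0x40
After byte 3 (0xB2): reg=0xD0
After byte 4 (0x38): reg=0x96
After byte 5 (0x5A): reg=0x6A

Answer: 0x6A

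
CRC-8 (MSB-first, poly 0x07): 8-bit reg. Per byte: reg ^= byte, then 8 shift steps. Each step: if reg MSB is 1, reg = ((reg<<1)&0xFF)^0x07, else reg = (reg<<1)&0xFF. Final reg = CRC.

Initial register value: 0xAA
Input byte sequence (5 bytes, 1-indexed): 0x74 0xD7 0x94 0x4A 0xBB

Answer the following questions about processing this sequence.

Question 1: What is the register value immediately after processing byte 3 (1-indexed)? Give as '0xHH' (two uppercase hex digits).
After byte 1 (0x74): reg=0x14
After byte 2 (0xD7): reg=0x47
After byte 3 (0x94): reg=0x37

Answer: 0x37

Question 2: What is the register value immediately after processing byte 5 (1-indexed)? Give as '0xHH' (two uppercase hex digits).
After byte 1 (0x74): reg=0x14
After byte 2 (0xD7): reg=0x47
After byte 3 (0x94): reg=0x37
After byte 4 (0x4A): reg=0x74
After byte 5 (0xBB): reg=0x63

Answer: 0x63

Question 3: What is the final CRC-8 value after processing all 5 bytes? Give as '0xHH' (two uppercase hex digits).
After byte 1 (0x74): reg=0x14
After byte 2 (0xD7): reg=0x47
After byte 3 (0x94): reg=0x37
After byte 4 (0x4A): reg=0x74
After byte 5 (0xBB): reg=0x63

Answer: 0x63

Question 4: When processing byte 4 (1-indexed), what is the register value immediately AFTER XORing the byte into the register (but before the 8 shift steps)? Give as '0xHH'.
Answer: 0x7D

Derivation:
Register before byte 4: 0x37
Byte 4: 0x4A
0x37 XOR 0x4A = 0x7D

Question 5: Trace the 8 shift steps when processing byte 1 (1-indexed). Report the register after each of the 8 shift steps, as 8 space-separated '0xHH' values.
Register before byte 1: 0xAA
After XOR with byte 0x74: 0xDE

Answer: 0xBB 0x71 0xE2 0xC3 0x81 0x05 0x0A 0x14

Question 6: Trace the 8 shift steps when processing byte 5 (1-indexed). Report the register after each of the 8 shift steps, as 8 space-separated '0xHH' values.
After byte 1 (0x74): reg=0x14
After byte 2 (0xD7): reg=0x47
After byte 3 (0x94): reg=0x37
After byte 4 (0x4A): reg=0x74
Register before byte 5: 0x74
After XOR with byte 0xBB: 0xCF

Answer: 0x99 0x35 0x6A 0xD4 0xAF 0x59 0xB2 0x63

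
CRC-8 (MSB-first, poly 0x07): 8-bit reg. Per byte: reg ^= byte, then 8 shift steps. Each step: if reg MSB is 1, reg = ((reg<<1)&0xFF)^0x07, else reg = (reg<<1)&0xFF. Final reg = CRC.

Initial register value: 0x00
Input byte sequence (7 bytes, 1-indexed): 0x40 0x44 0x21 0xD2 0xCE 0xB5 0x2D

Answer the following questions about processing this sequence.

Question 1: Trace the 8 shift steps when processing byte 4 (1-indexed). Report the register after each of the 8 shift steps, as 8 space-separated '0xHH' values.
After byte 1 (0x40): reg=0xC7
After byte 2 (0x44): reg=0x80
After byte 3 (0x21): reg=0x6E
Register before byte 4: 0x6E
After XOR with byte 0xD2: 0xBC

Answer: 0x7F 0xFE 0xFB 0xF1 0xE5 0xCD 0x9D 0x3D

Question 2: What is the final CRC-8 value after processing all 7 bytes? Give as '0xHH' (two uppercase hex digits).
After byte 1 (0x40): reg=0xC7
After byte 2 (0x44): reg=0x80
After byte 3 (0x21): reg=0x6E
After byte 4 (0xD2): reg=0x3D
After byte 5 (0xCE): reg=0xD7
After byte 6 (0xB5): reg=0x29
After byte 7 (0x2D): reg=0x1C

Answer: 0x1C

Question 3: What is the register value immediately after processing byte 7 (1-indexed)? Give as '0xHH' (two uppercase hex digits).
After byte 1 (0x40): reg=0xC7
After byte 2 (0x44): reg=0x80
After byte 3 (0x21): reg=0x6E
After byte 4 (0xD2): reg=0x3D
After byte 5 (0xCE): reg=0xD7
After byte 6 (0xB5): reg=0x29
After byte 7 (0x2D): reg=0x1C

Answer: 0x1C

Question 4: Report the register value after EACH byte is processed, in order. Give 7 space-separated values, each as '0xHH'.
0xC7 0x80 0x6E 0x3D 0xD7 0x29 0x1C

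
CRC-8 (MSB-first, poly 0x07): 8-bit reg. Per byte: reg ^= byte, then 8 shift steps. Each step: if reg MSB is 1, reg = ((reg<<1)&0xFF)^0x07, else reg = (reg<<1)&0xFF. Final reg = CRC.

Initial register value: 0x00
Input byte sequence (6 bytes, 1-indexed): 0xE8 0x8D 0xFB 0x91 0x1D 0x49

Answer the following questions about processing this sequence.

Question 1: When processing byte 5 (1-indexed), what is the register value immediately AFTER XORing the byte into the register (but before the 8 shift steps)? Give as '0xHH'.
Register before byte 5: 0x33
Byte 5: 0x1D
0x33 XOR 0x1D = 0x2E

Answer: 0x2E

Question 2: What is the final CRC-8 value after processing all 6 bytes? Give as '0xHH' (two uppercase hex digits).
Answer: 0x80

Derivation:
After byte 1 (0xE8): reg=0x96
After byte 2 (0x8D): reg=0x41
After byte 3 (0xFB): reg=0x2F
After byte 4 (0x91): reg=0x33
After byte 5 (0x1D): reg=0xCA
After byte 6 (0x49): reg=0x80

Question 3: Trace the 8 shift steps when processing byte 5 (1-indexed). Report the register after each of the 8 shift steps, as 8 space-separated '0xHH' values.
Answer: 0x5C 0xB8 0x77 0xEE 0xDB 0xB1 0x65 0xCA

Derivation:
After byte 1 (0xE8): reg=0x96
After byte 2 (0x8D): reg=0x41
After byte 3 (0xFB): reg=0x2F
After byte 4 (0x91): reg=0x33
Register before byte 5: 0x33
After XOR with byte 0x1D: 0x2E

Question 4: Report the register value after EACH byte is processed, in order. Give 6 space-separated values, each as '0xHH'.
0x96 0x41 0x2F 0x33 0xCA 0x80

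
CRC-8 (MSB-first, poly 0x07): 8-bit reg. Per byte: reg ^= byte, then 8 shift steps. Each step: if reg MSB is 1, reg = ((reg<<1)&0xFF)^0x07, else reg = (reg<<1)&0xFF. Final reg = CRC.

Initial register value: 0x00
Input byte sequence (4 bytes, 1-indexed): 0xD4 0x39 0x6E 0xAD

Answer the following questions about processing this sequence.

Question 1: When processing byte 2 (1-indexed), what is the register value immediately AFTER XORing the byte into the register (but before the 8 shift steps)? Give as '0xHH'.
Answer: 0x1B

Derivation:
Register before byte 2: 0x22
Byte 2: 0x39
0x22 XOR 0x39 = 0x1B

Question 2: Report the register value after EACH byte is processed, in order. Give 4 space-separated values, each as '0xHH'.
0x22 0x41 0xCD 0x27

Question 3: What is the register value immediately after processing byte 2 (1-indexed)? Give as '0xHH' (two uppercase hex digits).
After byte 1 (0xD4): reg=0x22
After byte 2 (0x39): reg=0x41

Answer: 0x41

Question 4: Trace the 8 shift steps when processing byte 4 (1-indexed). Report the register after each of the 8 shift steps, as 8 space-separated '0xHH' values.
Answer: 0xC0 0x87 0x09 0x12 0x24 0x48 0x90 0x27

Derivation:
After byte 1 (0xD4): reg=0x22
After byte 2 (0x39): reg=0x41
After byte 3 (0x6E): reg=0xCD
Register before byte 4: 0xCD
After XOR with byte 0xAD: 0x60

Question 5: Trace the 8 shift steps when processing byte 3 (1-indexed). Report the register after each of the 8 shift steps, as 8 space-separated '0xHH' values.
Answer: 0x5E 0xBC 0x7F 0xFE 0xFB 0xF1 0xE5 0xCD

Derivation:
After byte 1 (0xD4): reg=0x22
After byte 2 (0x39): reg=0x41
Register before byte 3: 0x41
After XOR with byte 0x6E: 0x2F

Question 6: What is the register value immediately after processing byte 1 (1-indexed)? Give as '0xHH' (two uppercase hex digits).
Answer: 0x22

Derivation:
After byte 1 (0xD4): reg=0x22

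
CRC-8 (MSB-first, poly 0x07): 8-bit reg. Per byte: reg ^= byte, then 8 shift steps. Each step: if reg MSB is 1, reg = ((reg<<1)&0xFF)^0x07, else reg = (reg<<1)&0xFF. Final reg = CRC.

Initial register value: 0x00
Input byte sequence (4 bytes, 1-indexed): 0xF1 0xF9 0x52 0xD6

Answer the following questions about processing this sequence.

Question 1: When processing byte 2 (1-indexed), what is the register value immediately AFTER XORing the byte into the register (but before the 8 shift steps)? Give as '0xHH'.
Answer: 0x20

Derivation:
Register before byte 2: 0xD9
Byte 2: 0xF9
0xD9 XOR 0xF9 = 0x20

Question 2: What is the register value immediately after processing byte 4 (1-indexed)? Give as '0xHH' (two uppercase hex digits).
Answer: 0x49

Derivation:
After byte 1 (0xF1): reg=0xD9
After byte 2 (0xF9): reg=0xE0
After byte 3 (0x52): reg=0x17
After byte 4 (0xD6): reg=0x49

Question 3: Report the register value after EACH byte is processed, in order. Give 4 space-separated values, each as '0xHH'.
0xD9 0xE0 0x17 0x49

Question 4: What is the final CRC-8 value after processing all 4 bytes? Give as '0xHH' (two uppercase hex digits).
Answer: 0x49

Derivation:
After byte 1 (0xF1): reg=0xD9
After byte 2 (0xF9): reg=0xE0
After byte 3 (0x52): reg=0x17
After byte 4 (0xD6): reg=0x49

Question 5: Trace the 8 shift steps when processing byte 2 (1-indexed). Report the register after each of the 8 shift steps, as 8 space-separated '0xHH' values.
Answer: 0x40 0x80 0x07 0x0E 0x1C 0x38 0x70 0xE0

Derivation:
After byte 1 (0xF1): reg=0xD9
Register before byte 2: 0xD9
After XOR with byte 0xF9: 0x20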